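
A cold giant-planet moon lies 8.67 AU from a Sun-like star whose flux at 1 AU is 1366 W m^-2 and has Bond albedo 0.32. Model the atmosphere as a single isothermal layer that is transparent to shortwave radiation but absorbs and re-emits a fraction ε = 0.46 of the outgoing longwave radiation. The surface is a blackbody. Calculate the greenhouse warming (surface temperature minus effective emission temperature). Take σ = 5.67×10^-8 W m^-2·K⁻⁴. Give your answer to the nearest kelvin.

6 K

Flux at the orbit: S = 1366/(8.67)² = 18.17 W m^-2.
At the top of the atmosphere, σT_e⁴ = S(1−α)/4 = 3.089 W m^-2, giving T_e = 85.92 K.
The surface balance (absorbed SW + ε·downward IR = σT_s⁴) with T_a⁴ = T_s⁴/2 reduces to T_s = T_e·[2/(2−ε)]^¼ = 91.72 K.
The atmosphere warms the surface by 5.801 K.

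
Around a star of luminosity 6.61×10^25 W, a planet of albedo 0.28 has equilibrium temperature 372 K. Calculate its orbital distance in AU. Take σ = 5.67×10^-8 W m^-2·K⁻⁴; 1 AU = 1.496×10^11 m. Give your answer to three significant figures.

Required flux: S = 4σT⁴/(1−α) = 6032 W m^-2.
Then d = [L/(4πS)]^(1/2) = 2.953×10^10 m, i.e. 0.1974 AU.

0.197 AU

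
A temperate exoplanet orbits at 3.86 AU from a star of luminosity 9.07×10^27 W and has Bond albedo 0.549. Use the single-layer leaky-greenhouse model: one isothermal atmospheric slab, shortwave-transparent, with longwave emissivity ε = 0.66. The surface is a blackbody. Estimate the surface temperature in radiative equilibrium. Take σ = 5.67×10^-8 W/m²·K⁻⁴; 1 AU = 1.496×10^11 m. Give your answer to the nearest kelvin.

283 K

d = 3.86 × 1.496×10^11 m = 5.775×10^11 m.
S = L/(4πd²) = 2165 W/m².
The planet radiates to space at T_e = [S(1−α)/(4σ)]^(1/4) = 256.1 K.
The surface balance (absorbed SW + ε·downward IR = σT_s⁴) with T_a⁴ = T_s⁴/2 reduces to T_s = T_e·[2/(2−ε)]^¼ = 283.1 K.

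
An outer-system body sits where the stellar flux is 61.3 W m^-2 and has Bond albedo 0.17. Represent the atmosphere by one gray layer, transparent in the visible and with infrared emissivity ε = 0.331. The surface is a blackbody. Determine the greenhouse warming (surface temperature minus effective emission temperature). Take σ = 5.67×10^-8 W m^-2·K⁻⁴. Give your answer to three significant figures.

Effective emission temperature (TOA balance): σT_e⁴ = S(1−α)/4 = 12.72 W m^-2 → T_e = 122.4 K.
Surface balance with a leaky layer gives σT_s⁴ = σT_e⁴·2/(2−ε), so T_s = T_e·[2/(2−0.331)]^(1/4) = 128.0 K.
T_s − T_e = 128.0 − 122.4 = 5.663 K.

5.66 K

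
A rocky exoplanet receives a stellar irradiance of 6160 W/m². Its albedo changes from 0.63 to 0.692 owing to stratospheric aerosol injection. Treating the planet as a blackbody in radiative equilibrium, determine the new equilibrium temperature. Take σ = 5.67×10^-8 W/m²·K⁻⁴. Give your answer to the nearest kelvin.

302 K

With the new albedo, S(1−α₂)/4 = 474.3 W/m², so T₂ = 302.4 K.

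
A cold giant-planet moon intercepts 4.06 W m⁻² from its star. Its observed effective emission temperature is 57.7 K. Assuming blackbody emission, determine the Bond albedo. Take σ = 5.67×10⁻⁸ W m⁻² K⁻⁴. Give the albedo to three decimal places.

From σT⁴ = S(1−α)/4 we invert for α: 1−α = 4σT⁴/S.
4σT⁴ = 4·5.67×10⁻⁸·(57.7)⁴ = 2.514 W m⁻².
Hence α = 1 − 2.514/4.060 = 0.3808.

0.381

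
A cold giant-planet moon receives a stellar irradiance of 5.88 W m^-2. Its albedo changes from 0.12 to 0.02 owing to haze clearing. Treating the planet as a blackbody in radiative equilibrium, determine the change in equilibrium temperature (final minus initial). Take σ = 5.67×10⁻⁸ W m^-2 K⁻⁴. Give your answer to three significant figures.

1.88 kelvin

Before: T₁ = [5.880·0.88/(4σ)]^(1/4) = 69.11 K.
With α = 0.02, T₂ = 71.00 K.
Change: 71.00 − 69.11 = 1.885 K.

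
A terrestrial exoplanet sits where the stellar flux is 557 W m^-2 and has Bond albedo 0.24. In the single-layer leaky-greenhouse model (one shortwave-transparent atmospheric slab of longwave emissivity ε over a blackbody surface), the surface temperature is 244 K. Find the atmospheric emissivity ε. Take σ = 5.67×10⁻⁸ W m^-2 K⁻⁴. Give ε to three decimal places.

Effective temperature: T_e = [S(1−α)/(4σ)]^(1/4) = 207.9 K.
Since (2−ε)/2 = (T_e/T_s)⁴ = 0.5266, ε = 0.9468.

0.947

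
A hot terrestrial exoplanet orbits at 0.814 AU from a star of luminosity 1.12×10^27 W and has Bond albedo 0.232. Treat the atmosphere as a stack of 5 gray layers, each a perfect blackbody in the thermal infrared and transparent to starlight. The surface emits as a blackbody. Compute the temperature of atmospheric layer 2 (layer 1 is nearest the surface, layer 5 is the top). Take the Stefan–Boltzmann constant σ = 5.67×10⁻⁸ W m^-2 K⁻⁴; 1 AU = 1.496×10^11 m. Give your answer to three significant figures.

534 K

Orbital distance: d = 0.814 AU = 1.218×10^11 m.
S = L/(4πd²) = 6010 W m^-2.
Top-of-atmosphere balance: σT_e⁴ = S(1−α)/4 = 1154 W m^-2 → T_e = 377.7 K.
The net upward flux σT_e⁴ is constant between every pair of levels, so T_k⁴ = (N+1−k)T_e⁴.
T_2 = (4)^(1/4)·377.7 = 534.2 K.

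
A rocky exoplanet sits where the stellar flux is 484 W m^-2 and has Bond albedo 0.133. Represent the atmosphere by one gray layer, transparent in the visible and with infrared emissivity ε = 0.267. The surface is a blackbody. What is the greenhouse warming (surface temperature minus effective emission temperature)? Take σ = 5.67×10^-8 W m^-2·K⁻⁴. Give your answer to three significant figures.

Effective emission temperature (TOA balance): σT_e⁴ = S(1−α)/4 = 104.9 W m^-2 → T_e = 207.4 K.
Surface balance with a leaky layer gives σT_s⁴ = σT_e⁴·2/(2−ε), so T_s = T_e·[2/(2−0.267)]^(1/4) = 215.0 K.
T_s − T_e = 215.0 − 207.4 = 7.564 K.

7.56 kelvin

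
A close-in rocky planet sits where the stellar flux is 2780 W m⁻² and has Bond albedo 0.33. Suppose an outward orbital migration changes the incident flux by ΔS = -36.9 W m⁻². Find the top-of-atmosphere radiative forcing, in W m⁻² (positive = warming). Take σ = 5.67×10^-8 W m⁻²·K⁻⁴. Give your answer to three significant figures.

Only a fraction (1−α) is absorbed and it's spread over 4πR², so ΔF = (1−α)ΔS/4 = -6.181 W m⁻².

-6.18 W m⁻²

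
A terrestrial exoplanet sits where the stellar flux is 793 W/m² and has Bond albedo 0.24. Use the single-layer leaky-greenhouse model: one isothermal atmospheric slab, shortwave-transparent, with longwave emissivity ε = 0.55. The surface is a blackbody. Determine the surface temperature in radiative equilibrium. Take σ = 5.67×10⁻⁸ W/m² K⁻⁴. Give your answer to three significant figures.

At the top of the atmosphere, σT_e⁴ = S(1−α)/4 = 150.7 W/m², giving T_e = 227.0 K.
Surface balance with a leaky layer gives σT_s⁴ = σT_e⁴·2/(2−ε), so T_s = T_e·[2/(2−0.55)]^(1/4) = 246.1 K.

246 K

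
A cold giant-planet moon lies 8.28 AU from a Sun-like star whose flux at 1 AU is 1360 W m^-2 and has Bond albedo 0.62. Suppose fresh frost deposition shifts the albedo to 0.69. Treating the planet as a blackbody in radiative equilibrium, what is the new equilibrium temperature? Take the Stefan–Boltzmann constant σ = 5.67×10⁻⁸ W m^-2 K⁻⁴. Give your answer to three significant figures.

By the inverse-square law, S = 1360/8.28² = 19.84 W m^-2.
T₂ = [S(1−α₂)/(4σ)]^(1/4) = [19.84·0.31/(4σ)]^(1/4) = 72.16 K.

72.2 K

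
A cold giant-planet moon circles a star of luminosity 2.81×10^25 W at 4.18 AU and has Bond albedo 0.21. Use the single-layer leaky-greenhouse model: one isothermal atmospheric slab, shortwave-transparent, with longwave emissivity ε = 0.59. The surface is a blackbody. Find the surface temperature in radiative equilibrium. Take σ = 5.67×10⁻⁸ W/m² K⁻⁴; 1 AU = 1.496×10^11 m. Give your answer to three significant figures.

d = 4.18 × 1.496×10^11 m = 6.253×10^11 m.
Flux at the orbit: S = L/(4πd²) = 2.81×10^25/(4π·(6.25×10^11)²) = 5.718 W/m².
The planet radiates to space at T_e = [S(1−α)/(4σ)]^(1/4) = 66.81 K.
For a single slab of emissivity ε, T_s⁴ = 2T_e⁴/(2−ε); thus T_s = 66.81·(1.418)^(1/4) = 72.91 K.

72.9 K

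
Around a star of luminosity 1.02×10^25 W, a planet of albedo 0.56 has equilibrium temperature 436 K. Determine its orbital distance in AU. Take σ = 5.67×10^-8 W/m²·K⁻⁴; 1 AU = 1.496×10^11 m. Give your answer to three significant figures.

Energy balance gives S = 4σT⁴/(1−α) = 18630 W/m².
Then d = [L/(4πS)]^(1/2) = 6.601×10^9 m, i.e. 0.04413 AU.

0.0441 AU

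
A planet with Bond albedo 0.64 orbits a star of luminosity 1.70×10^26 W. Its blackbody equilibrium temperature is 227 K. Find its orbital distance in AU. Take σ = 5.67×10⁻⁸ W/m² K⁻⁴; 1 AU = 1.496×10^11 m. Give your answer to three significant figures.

Required flux: S = 4σT⁴/(1−α) = 1673 W/m².
From L = 4πd²S, d = √(1.70×10^26/(4π·1673)) = 8.993×10^10 m = 0.6011 AU.

0.601 AU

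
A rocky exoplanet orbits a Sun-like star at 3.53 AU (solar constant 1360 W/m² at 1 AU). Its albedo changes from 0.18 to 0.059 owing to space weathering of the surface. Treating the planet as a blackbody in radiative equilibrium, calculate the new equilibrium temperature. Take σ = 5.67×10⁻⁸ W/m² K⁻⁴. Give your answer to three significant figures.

Irradiance scales as 1/d², so S = 1360 W/m² × (1/3.53)² = 109.1 W/m².
New equilibrium: T₂ = [(1−0.059)·109.1/(4σ)]^(1/4) = 145.9 K.

146 K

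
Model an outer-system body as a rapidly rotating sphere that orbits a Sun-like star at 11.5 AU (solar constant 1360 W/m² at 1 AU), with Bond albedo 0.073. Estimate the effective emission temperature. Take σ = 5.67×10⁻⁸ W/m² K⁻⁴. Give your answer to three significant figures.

Flux at the orbit: S = 1360/(11.5)² = 10.28 W/m².
Absorbed flux (global mean): S(1−α)/4 = 10.28·0.927/4 = 2.383 W/m².
In equilibrium σT⁴ equals this, so T = 80.52 K.

80.5 kelvin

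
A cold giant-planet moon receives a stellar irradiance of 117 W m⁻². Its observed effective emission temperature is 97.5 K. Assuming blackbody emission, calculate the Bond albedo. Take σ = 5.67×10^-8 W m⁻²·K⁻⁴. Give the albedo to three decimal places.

From σT⁴ = S(1−α)/4 we invert for α: 1−α = 4σT⁴/S.
4σT⁴ = 4·5.67×10⁻⁸·(97.5)⁴ = 20.50 W m⁻².
Hence α = 1 − 20.50/117.0 = 0.8248.

0.825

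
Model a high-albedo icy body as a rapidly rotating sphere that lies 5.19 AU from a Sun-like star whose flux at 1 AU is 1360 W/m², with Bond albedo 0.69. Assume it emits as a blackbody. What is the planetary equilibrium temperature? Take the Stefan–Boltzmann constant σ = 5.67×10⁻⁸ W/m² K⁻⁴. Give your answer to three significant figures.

91.1 kelvin

Flux at the orbit: S = 1360/(5.19)² = 50.49 W/m².
The planet absorbs (1−α)S over its disc πR² and re-emits over 4πR², so the mean absorbed flux is (1−0.69)·50.49/4 = 3.913 W/m².
Balancing against σT⁴: T = (3.913/5.67×10⁻⁸)^(1/4) = 91.14 K.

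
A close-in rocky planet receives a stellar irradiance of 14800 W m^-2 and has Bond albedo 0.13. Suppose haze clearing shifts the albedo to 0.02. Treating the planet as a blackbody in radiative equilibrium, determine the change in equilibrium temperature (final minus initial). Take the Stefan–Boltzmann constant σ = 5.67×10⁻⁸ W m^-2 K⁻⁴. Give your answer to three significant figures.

Before: T₁ = [14800·0.87/(4σ)]^(1/4) = 488.1 K.
Final:   T₂ = [S(1−0.02)/(4σ)]^(1/4) = 502.9 K.
Change: 502.9 − 488.1 = 14.75 K.

14.7 kelvin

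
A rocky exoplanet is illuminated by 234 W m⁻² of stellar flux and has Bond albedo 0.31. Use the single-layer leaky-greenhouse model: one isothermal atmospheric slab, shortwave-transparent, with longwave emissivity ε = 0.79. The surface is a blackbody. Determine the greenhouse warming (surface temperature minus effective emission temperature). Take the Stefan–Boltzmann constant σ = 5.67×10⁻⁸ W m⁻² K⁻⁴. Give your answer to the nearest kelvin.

The planet radiates to space at T_e = [S(1−α)/(4σ)]^(1/4) = 163.3 K.
For a single slab of emissivity ε, T_s⁴ = 2T_e⁴/(2−ε); thus T_s = 163.3·(1.653)^(1/4) = 185.2 K.
The atmosphere warms the surface by 21.87 K.

22 K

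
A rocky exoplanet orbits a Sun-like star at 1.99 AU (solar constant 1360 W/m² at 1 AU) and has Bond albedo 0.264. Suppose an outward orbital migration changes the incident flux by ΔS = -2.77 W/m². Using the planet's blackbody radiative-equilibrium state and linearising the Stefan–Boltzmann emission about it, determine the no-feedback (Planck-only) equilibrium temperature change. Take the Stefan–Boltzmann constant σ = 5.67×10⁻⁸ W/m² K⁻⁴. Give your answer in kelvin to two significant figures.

-0.37 K

By the inverse-square law, S = 1360/1.99² = 343.4 W/m².
Unperturbed T_e = [343.4·(1−0.264)/(4σ)]^¼ = 182.7 K.
ΔF = Δ[S(1−α)]/4 = (1−0.264)·-2.77/4 = -0.5097 W/m².
Planck response: λ_P = 4σT_e³ = 4·5.67×10⁻⁸·(182.7)³ = 1.383 W/m²/K.
ΔT₀ = ΔF/λ_P = -0.5097/1.383 = -0.368 K.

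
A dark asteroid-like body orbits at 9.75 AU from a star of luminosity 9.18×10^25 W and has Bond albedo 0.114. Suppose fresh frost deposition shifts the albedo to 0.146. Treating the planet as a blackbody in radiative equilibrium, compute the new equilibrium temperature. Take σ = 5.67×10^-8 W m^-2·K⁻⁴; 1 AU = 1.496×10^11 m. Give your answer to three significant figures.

60.0 kelvin

Orbital distance: d = 9.75 AU = 1.459×10^12 m.
Spreading L over a sphere of radius d: S = 9.18×10^25/(4π·1.46×10^12²) = 3.434 W m^-2.
With the new albedo, S(1−α₂)/4 = 0.7331 W m^-2, so T₂ = 59.96 K.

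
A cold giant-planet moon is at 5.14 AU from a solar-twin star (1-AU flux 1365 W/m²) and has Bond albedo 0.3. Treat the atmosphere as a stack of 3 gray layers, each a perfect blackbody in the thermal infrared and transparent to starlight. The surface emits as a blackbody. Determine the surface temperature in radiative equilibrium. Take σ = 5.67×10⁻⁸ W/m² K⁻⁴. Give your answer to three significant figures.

159 kelvin

Irradiance scales as 1/d², so S = 1365 W/m² × (1/5.14)² = 51.67 W/m².
Top-of-atmosphere balance: σT_e⁴ = S(1−α)/4 = 9.042 W/m² → T_e = 112.4 K.
For an N-layer opaque stack, T_s⁴ = (N+1)T_e⁴, hence T_s = (4)^(1/4)×112.4 K = 158.9 K.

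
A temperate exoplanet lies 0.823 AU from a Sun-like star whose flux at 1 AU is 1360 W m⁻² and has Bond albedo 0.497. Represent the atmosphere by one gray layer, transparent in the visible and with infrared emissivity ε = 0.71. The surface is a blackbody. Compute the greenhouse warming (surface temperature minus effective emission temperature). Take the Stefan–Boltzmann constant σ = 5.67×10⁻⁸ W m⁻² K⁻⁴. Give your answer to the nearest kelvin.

30 K

By the inverse-square law, S = 1360/0.823² = 2008 W m⁻².
At the top of the atmosphere, σT_e⁴ = S(1−α)/4 = 252.5 W m⁻², giving T_e = 258.3 K.
For a single slab of emissivity ε, T_s⁴ = 2T_e⁴/(2−ε); thus T_s = 258.3·(1.55)^(1/4) = 288.3 K.
Greenhouse warming: T_s − T_e = 29.93 K.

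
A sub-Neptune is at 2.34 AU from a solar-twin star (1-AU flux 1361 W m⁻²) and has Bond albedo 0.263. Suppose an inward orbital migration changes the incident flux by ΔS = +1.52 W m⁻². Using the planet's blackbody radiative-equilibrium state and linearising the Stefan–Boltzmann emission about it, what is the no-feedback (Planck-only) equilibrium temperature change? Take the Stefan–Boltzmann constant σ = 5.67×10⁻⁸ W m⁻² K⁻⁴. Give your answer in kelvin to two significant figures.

Irradiance scales as 1/d², so S = 1361 W m⁻² × (1/2.34)² = 248.6 W m⁻².
Unperturbed T_e = [248.6·(1−0.263)/(4σ)]^¼ = 168.6 K.
TOA radiative forcing: ΔF = (1−α)ΔS/4 = 0.737·(+1.52)/4 = 0.2801 W m⁻².
Linearising σT⁴ gives d(σT⁴)/dT = 4σT_e³ = 1.087 W m⁻² per K.
So ΔT₀ = 0.2801/1.087 = 0.258 K.

0.26 kelvin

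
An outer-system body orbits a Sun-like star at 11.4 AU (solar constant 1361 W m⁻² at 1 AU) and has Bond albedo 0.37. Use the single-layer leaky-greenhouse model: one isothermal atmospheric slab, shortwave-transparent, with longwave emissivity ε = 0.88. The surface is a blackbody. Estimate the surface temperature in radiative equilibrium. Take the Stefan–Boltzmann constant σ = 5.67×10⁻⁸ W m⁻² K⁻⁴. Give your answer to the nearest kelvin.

Irradiance scales as 1/d², so S = 1361 W m⁻² × (1/11.4)² = 10.47 W m⁻².
At the top of the atmosphere, σT_e⁴ = S(1−α)/4 = 1.649 W m⁻², giving T_e = 73.44 K.
The surface balance (absorbed SW + ε·downward IR = σT_s⁴) with T_a⁴ = T_s⁴/2 reduces to T_s = T_e·[2/(2−ε)]^¼ = 84.90 K.

85 K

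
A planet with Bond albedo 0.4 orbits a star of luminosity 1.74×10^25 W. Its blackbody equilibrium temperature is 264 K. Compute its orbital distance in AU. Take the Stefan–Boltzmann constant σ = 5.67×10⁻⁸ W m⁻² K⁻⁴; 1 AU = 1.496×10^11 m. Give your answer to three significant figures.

0.184 AU

The flux needed for this T is 4σT⁴/(1−0.4) = 1836 W m⁻².
Then d = [L/(4πS)]^(1/2) = 2.746×10^10 m, i.e. 0.1836 AU.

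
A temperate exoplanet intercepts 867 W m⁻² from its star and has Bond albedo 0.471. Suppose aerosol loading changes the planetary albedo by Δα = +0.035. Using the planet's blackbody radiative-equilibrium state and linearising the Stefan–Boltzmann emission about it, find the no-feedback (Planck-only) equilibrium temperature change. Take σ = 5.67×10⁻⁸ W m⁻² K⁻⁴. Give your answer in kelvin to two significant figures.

-3.5 K

Unperturbed T_e = [867.0·(1−0.471)/(4σ)]^¼ = 212.1 K.
ΔF = −(S/4)Δα = −(867.0/4)×(+0.035) = -7.586 W m⁻².
The Planck feedback parameter is 4σT_e³ = 2.163 W m⁻²/K.
So ΔT₀ = -7.586/2.163 = -3.51 K.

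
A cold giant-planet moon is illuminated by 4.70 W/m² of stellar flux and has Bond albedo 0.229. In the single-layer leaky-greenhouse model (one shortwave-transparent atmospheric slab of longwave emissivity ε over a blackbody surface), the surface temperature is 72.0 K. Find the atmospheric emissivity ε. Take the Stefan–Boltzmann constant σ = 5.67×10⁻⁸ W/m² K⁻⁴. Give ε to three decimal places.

0.811

Effective temperature: T_e = [S(1−α)/(4σ)]^(1/4) = 63.22 K.
T_s⁴ = T_e⁴·2/(2−ε) → ε = 2 − 2(T_e/T_s)⁴ = 2 − 2·(63.22/72.0)⁴ = 0.8109.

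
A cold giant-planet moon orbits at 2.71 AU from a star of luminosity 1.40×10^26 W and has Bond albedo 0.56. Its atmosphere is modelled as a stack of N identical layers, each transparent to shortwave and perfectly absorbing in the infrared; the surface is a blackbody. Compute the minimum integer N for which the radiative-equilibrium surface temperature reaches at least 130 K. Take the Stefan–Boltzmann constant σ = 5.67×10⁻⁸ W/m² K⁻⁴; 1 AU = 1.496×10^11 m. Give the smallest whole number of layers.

2

d = 2.71 × 1.496×10^11 m = 4.054×10^11 m.
Flux at the orbit: S = L/(4πd²) = 1.40×10^26/(4π·(4.05×10^11)²) = 67.78 W/m².
OLR = S(1−α)/4 = 7.456 W/m²; the top layer radiates at T_e = 107.1 K.
Since T_s⁴ = (N+1)T_e⁴, we need N ≥ (T_s/T_e)⁴ − 1 = 1.172.
So N ≥ 1.172; the smallest integer is N = 2.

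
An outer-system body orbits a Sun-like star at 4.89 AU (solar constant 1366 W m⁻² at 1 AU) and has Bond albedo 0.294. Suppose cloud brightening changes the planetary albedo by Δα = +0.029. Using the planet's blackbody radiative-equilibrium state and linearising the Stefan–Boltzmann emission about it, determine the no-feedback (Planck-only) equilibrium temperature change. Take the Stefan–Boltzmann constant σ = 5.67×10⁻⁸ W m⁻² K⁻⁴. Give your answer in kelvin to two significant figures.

-1.2 kelvin

Irradiance scales as 1/d², so S = 1366 W m⁻² × (1/4.89)² = 57.13 W m⁻².
The baseline emission temperature is T_e = 115.5 K.
TOA radiative forcing: ΔF = −S·Δα/4 = −57.13·(+0.029)/4 = -0.4142 W m⁻².
Planck response: λ_P = 4σT_e³ = 4·5.67×10⁻⁸·(115.5)³ = 0.3493 W m⁻²/K.
So ΔT₀ = -0.4142/0.3493 = -1.19 K.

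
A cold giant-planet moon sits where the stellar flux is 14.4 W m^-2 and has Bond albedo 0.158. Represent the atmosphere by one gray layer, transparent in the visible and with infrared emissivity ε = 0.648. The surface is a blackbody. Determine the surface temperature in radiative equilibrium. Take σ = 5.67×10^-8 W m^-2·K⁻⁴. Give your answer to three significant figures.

94.3 K

Effective emission temperature (TOA balance): σT_e⁴ = S(1−α)/4 = 3.031 W m^-2 → T_e = 85.51 K.
The surface balance (absorbed SW + ε·downward IR = σT_s⁴) with T_a⁴ = T_s⁴/2 reduces to T_s = T_e·[2/(2−ε)]^¼ = 94.30 K.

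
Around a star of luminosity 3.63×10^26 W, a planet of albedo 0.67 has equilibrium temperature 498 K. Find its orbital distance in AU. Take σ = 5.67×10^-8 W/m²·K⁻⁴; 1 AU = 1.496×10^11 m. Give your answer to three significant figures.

Energy balance gives S = 4σT⁴/(1−α) = 42270 W/m².
Then d = [L/(4πS)]^(1/2) = 2.614×10^10 m, i.e. 0.1747 AU.

0.175 AU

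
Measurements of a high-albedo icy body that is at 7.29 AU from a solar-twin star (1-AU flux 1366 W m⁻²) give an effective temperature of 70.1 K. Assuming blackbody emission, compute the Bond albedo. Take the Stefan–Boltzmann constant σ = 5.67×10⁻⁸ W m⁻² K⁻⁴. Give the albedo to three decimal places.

0.787

Flux at the orbit: S = 1366/(7.29)² = 25.70 W m⁻².
Rearranging the radiative balance, α = 1 − 4σT⁴/S.
4σT⁴ = 4·5.67×10⁻⁸·(70.1)⁴ = 5.477 W m⁻².
Hence α = 1 − 5.477/25.70 = 0.7869.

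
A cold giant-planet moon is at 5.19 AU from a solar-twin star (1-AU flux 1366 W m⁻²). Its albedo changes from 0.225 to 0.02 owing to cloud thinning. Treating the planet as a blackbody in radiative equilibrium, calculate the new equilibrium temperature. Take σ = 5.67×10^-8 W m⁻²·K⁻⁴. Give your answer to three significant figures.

122 kelvin

Flux at the orbit: S = 1366/(5.19)² = 50.71 W m⁻².
T₂ = [S(1−α₂)/(4σ)]^(1/4) = [50.71·0.98/(4σ)]^(1/4) = 121.7 K.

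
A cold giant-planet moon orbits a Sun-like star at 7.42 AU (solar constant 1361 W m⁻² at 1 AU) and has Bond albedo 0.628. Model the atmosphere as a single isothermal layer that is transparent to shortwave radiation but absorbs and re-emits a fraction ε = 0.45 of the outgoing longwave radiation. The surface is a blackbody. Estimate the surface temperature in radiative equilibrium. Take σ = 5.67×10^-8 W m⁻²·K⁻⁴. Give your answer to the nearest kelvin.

85 kelvin

By the inverse-square law, S = 1361/7.42² = 24.72 W m⁻².
Effective emission temperature (TOA balance): σT_e⁴ = S(1−α)/4 = 2.299 W m⁻² → T_e = 79.80 K.
Surface balance with a leaky layer gives σT_s⁴ = σT_e⁴·2/(2−ε), so T_s = T_e·[2/(2−0.45)]^(1/4) = 85.05 K.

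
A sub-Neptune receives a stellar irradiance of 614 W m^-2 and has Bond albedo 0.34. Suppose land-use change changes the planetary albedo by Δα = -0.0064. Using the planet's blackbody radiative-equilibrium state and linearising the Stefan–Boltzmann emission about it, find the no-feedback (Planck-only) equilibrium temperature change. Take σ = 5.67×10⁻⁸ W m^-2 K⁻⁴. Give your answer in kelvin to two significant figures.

Unperturbed T_e = [614.0·(1−0.34)/(4σ)]^¼ = 205.6 K.
ΔF = −(S/4)Δα = −(614.0/4)×(-0.0064) = 0.9824 W m^-2.
Linearising σT⁴ gives d(σT⁴)/dT = 4σT_e³ = 1.971 W m^-2 per K.
ΔT₀ = ΔF/λ_P = 0.9824/1.971 = 0.498 K.

0.50 kelvin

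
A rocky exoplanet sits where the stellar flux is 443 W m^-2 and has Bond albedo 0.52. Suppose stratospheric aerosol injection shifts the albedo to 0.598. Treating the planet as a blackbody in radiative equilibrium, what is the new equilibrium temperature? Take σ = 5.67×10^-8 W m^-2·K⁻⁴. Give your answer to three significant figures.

New equilibrium: T₂ = [(1−0.598)·443.0/(4σ)]^(1/4) = 167.4 K.

167 K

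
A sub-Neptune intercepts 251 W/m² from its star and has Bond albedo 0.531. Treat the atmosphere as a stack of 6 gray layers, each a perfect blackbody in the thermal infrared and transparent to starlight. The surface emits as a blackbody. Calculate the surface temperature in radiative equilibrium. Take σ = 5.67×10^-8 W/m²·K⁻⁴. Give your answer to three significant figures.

246 K

OLR = S(1−α)/4 = 29.43 W/m²; the top layer radiates at T_e = 150.9 K.
For an N-layer opaque stack, T_s⁴ = (N+1)T_e⁴, hence T_s = (7)^(1/4)×150.9 K = 245.5 K.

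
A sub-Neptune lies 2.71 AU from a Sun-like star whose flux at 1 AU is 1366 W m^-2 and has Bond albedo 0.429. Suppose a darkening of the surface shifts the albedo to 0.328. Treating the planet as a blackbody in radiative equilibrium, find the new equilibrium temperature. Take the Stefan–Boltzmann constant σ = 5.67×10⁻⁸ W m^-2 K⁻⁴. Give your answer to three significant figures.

153 K

Irradiance scales as 1/d², so S = 1366 W m^-2 × (1/2.71)² = 186.0 W m^-2.
New equilibrium: T₂ = [(1−0.328)·186.0/(4σ)]^(1/4) = 153.2 K.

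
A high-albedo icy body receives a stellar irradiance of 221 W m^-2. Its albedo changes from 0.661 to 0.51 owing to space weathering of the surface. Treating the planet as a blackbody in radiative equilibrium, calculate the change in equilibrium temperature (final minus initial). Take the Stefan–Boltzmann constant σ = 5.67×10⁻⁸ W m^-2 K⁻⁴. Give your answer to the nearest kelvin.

Before: T₁ = [221.0·0.339/(4σ)]^(1/4) = 134.8 K.
Final:   T₂ = [S(1−0.51)/(4σ)]^(1/4) = 147.8 K.
Change: 147.8 − 134.8 = 13.01 K.

13 kelvin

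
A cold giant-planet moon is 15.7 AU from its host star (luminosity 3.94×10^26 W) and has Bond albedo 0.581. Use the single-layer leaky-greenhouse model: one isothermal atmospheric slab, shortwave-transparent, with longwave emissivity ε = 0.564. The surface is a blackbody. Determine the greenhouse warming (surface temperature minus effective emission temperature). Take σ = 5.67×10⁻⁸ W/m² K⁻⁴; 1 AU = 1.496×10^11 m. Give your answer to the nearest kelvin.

5 K

d = 15.7 × 1.496×10^11 m = 2.349×10^12 m.
Spreading L over a sphere of radius d: S = 3.94×10^26/(4π·2.35×10^12²) = 5.684 W/m².
At the top of the atmosphere, σT_e⁴ = S(1−α)/4 = 0.5954 W/m², giving T_e = 56.92 K.
For a single slab of emissivity ε, T_s⁴ = 2T_e⁴/(2−ε); thus T_s = 56.92·(1.393)^(1/4) = 61.84 K.
T_s − T_e = 61.84 − 56.92 = 4.915 K.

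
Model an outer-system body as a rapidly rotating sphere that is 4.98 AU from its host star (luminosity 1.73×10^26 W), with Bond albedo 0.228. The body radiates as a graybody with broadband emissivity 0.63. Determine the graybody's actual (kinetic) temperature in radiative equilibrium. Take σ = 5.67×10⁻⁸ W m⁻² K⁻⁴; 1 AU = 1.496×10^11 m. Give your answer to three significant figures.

Orbital distance: d = 4.98 AU = 7.450×10^11 m.
S = L/(4πd²) = 24.80 W m⁻².
Absorbed flux (global mean): S(1−α)/4 = 24.80·0.772/4 = 4.787 W m⁻².
Equating to εσT⁴ with ε = 0.63: T = (4.787/0.63σ)^(1/4) = 107.6 K.

108 K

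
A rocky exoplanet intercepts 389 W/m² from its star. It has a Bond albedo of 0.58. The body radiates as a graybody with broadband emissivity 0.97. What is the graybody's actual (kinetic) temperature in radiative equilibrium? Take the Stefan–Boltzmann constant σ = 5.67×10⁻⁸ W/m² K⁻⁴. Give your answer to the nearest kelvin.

165 kelvin

Absorbed flux (global mean): S(1−α)/4 = 389.0·0.42/4 = 40.85 W/m².
Radiative balance εσT⁴ = 40.85 gives T = [40.85/(0.97·σ)]^(1/4) = 165.1 K.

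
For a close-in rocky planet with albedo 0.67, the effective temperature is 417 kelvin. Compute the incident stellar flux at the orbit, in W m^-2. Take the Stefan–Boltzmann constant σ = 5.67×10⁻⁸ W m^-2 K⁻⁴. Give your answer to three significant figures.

20800 W m^-2

Invert the energy balance for S: S = 4σT⁴/(1−α).
The emitted flux is σT⁴ = 1714 W m^-2.
So S = 4×1714/(1−0.67) = 20780 W m^-2.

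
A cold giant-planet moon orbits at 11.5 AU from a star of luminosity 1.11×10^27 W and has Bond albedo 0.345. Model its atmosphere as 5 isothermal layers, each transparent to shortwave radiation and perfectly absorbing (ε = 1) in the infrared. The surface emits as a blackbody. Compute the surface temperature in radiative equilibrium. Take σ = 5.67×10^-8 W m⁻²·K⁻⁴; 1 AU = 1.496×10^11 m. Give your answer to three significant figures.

d = 11.5 × 1.496×10^11 m = 1.720×10^12 m.
Spreading L over a sphere of radius d: S = 1.11×10^27/(4π·1.72×10^12²) = 29.84 W m⁻².
Top-of-atmosphere balance: σT_e⁴ = S(1−α)/4 = 4.887 W m⁻² → T_e = 96.35 K.
For an N-layer opaque stack, T_s⁴ = (N+1)T_e⁴, hence T_s = (6)^(1/4)×96.35 K = 150.8 K.

151 kelvin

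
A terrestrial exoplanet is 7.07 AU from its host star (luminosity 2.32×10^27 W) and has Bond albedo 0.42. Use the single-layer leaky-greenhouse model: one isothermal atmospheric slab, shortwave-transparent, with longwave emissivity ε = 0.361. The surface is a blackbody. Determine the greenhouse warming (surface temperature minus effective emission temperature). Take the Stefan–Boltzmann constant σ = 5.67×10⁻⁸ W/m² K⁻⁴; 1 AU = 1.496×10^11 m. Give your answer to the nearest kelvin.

7 kelvin

d = 7.07 × 1.496×10^11 m = 1.058×10^12 m.
Spreading L over a sphere of radius d: S = 2.32×10^27/(4π·1.06×10^12²) = 165.0 W/m².
Effective emission temperature (TOA balance): σT_e⁴ = S(1−α)/4 = 23.93 W/m² → T_e = 143.3 K.
The surface balance (absorbed SW + ε·downward IR = σT_s⁴) with T_a⁴ = T_s⁴/2 reduces to T_s = T_e·[2/(2−ε)]^¼ = 150.6 K.
Greenhouse warming: T_s − T_e = 7.313 K.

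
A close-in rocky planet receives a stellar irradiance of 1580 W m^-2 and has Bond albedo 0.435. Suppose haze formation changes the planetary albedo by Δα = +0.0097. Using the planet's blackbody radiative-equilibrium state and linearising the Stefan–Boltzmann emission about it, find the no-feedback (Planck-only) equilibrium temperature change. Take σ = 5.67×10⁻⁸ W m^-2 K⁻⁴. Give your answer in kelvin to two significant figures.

The baseline emission temperature is T_e = 250.5 K.
TOA radiative forcing: ΔF = −S·Δα/4 = −1580·(+0.0097)/4 = -3.832 W m^-2.
Planck response: λ_P = 4σT_e³ = 4·5.67×10⁻⁸·(250.5)³ = 3.564 W m^-2/K.
Hence the no-feedback warming is ΔF/(4σT_e³) = -1.08 K.

-1.1 K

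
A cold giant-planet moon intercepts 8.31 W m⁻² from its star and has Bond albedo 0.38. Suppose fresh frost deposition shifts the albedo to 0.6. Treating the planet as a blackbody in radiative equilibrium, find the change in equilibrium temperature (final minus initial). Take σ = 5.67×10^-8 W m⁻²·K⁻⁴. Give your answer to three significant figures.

-7.16 K

Initial: T₁ = [S(1−0.38)/(4σ)]^(1/4) = 69.04 K.
After:  T₂ = [8.310·0.4/(4σ)]^(1/4) = 61.87 K.
ΔT = T₂ − T₁ = -7.164 K.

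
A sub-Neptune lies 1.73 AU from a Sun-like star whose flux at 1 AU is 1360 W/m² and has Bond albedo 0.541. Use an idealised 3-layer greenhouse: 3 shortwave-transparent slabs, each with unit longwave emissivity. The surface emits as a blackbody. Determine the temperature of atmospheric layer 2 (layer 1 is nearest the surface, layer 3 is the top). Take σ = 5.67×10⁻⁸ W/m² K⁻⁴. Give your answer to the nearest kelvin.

By the inverse-square law, S = 1360/1.73² = 454.4 W/m².
Top-of-atmosphere balance: σT_e⁴ = S(1−α)/4 = 52.14 W/m² → T_e = 174.1 K.
In the N-layer model, layer k (counted from the surface) has T_k = (N+1−k)^(1/4)·T_e.
With k = 2: T_2 = (3+1−2)^¼·174.1 K = 207.1 K.

207 kelvin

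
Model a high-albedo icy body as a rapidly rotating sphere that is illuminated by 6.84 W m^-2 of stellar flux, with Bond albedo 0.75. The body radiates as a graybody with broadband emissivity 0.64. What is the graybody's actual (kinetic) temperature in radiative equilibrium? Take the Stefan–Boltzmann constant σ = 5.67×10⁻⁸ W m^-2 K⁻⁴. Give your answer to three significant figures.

58.6 kelvin

The planet absorbs (1−α)S over its disc πR² and re-emits over 4πR², so the mean absorbed flux is (1−0.75)·6.840/4 = 0.4275 W m^-2.
Equating to εσT⁴ with ε = 0.64: T = (0.4275/0.64σ)^(1/4) = 58.59 K.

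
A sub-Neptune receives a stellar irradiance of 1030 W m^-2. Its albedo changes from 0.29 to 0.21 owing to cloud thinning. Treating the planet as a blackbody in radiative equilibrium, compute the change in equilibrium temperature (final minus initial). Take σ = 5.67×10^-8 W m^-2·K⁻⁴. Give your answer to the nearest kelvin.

6 kelvin

Before: T₁ = [1030·0.71/(4σ)]^(1/4) = 238.3 K.
With α = 0.21, T₂ = 244.7 K.
Change: 244.7 − 238.3 = 6.446 K.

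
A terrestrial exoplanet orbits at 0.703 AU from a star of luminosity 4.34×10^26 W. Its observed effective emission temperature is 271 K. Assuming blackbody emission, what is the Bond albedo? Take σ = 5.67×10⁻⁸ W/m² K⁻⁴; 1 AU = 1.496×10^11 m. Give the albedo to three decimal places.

d = 0.703 × 1.496×10^11 m = 1.052×10^11 m.
Flux at the orbit: S = L/(4πd²) = 4.34×10^26/(4π·(1.05×10^11)²) = 3123 W/m².
From σT⁴ = S(1−α)/4 we invert for α: 1−α = 4σT⁴/S.
σT⁴ = 305.8 W/m², so 4σT⁴ = 1223 W/m².
Hence α = 1 − 1223/3123 = 0.6082.

0.608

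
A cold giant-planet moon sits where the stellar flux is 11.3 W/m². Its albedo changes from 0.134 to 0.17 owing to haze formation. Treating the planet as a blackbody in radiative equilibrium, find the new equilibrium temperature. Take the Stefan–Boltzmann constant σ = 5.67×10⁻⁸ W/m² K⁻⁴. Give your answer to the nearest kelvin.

80 K

New equilibrium: T₂ = [(1−0.17)·11.30/(4σ)]^(1/4) = 80.19 K.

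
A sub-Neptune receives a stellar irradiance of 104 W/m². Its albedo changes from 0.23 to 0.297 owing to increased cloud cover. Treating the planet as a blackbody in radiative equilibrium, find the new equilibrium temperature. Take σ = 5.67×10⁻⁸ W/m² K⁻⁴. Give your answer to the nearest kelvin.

134 kelvin

New equilibrium: T₂ = [(1−0.297)·104.0/(4σ)]^(1/4) = 134.0 K.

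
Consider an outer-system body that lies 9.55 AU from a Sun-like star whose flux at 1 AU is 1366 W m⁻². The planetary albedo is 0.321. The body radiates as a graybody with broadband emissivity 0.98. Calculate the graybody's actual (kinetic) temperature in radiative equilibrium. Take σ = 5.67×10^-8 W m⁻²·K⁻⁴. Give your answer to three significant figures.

Flux at the orbit: S = 1366/(9.55)² = 14.98 W m⁻².
Averaging over the sphere, the absorbed flux is S(1−α)/4 = 2.542 W m⁻².
Equating to εσT⁴ with ε = 0.98: T = (2.542/0.98σ)^(1/4) = 82.25 K.

82.2 kelvin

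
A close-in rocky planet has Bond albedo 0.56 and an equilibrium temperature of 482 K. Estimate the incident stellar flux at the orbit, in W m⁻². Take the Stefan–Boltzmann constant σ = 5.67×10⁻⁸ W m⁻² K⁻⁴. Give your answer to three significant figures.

27800 W m⁻²

From S(1−α)/4 = σT⁴: S = 4σT⁴/(1−α).
σT⁴ = 5.67×10⁻⁸·(482)⁴ = 3060 W m⁻².
S = 4·3060/0.44 = 27820 W m⁻².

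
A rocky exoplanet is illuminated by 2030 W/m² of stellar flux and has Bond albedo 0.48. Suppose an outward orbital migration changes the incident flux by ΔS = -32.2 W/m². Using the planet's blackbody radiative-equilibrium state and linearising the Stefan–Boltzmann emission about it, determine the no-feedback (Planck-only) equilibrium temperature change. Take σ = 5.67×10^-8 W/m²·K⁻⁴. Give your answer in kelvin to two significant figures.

Reference equilibrium: T_e = [S(1−α)/(4σ)]^(1/4) = 261.2 K.
TOA radiative forcing: ΔF = (1−α)ΔS/4 = 0.52·(-32.2)/4 = -4.186 W/m².
Linearising σT⁴ gives d(σT⁴)/dT = 4σT_e³ = 4.041 W/m² per K.
ΔT₀ = ΔF/λ_P = -4.186/4.041 = -1.04 K.

-1.0 kelvin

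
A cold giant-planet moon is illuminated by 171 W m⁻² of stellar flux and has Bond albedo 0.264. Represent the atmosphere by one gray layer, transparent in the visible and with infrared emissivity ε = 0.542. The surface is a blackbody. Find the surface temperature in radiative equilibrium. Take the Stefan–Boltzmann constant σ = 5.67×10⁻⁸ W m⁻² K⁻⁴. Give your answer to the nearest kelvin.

166 kelvin

The planet radiates to space at T_e = [S(1−α)/(4σ)]^(1/4) = 153.5 K.
Surface balance with a leaky layer gives σT_s⁴ = σT_e⁴·2/(2−ε), so T_s = T_e·[2/(2−0.542)]^(1/4) = 166.1 K.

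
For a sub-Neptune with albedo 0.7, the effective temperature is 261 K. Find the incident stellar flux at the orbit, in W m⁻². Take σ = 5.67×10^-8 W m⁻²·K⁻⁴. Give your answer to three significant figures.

3510 W m⁻²

From S(1−α)/4 = σT⁴: S = 4σT⁴/(1−α).
The emitted flux is σT⁴ = 263.1 W m⁻².
S = 4·263.1/0.3 = 3508 W m⁻².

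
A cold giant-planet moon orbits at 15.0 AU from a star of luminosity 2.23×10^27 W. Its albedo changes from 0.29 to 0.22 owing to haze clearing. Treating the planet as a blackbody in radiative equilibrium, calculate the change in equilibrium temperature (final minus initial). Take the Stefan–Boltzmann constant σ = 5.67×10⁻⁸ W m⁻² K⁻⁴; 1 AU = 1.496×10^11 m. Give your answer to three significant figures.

d = 15.0 × 1.496×10^11 m = 2.244×10^12 m.
Spreading L over a sphere of radius d: S = 2.23×10^27/(4π·2.24×10^12²) = 35.24 W m⁻².
Before: T₁ = [35.24·0.71/(4σ)]^(1/4) = 102.5 K.
With α = 0.22, T₂ = 104.9 K.
Change: 104.9 − 102.5 = 2.438 K.

2.44 K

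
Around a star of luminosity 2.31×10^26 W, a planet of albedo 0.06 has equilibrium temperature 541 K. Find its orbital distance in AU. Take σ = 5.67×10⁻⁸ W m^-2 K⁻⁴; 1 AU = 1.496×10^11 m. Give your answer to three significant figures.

Energy balance gives S = 4σT⁴/(1−α) = 20670 W m^-2.
Then d = [L/(4πS)]^(1/2) = 2.982×10^10 m, i.e. 0.1994 AU.

0.199 AU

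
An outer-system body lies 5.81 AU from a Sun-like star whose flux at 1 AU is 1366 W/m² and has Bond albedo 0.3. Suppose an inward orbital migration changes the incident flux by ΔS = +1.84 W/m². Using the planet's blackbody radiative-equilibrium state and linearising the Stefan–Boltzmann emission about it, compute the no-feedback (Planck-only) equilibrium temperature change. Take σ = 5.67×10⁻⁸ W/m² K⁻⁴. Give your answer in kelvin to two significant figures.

1.2 kelvin

Irradiance scales as 1/d², so S = 1366 W/m² × (1/5.81)² = 40.47 W/m².
Unperturbed T_e = [40.47·(1−0.3)/(4σ)]^¼ = 105.7 K.
ΔF = Δ[S(1−α)]/4 = (1−0.3)·+1.84/4 = 0.3220 W/m².
Planck response: λ_P = 4σT_e³ = 4·5.67×10⁻⁸·(105.7)³ = 0.2680 W/m²/K.
So ΔT₀ = 0.3220/0.2680 = 1.20 K.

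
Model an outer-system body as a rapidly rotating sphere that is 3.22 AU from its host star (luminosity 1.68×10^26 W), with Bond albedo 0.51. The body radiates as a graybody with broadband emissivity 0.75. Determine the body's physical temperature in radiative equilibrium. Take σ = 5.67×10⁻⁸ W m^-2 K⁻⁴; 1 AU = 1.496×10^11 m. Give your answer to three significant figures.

114 K

d = 3.22 × 1.496×10^11 m = 4.817×10^11 m.
Flux at the orbit: S = L/(4πd²) = 1.68×10^26/(4π·(4.82×10^11)²) = 57.61 W m^-2.
The planet absorbs (1−α)S over its disc πR² and re-emits over 4πR², so the mean absorbed flux is (1−0.51)·57.61/4 = 7.058 W m^-2.
Equating to εσT⁴ with ε = 0.75: T = (7.058/0.75σ)^(1/4) = 113.5 K.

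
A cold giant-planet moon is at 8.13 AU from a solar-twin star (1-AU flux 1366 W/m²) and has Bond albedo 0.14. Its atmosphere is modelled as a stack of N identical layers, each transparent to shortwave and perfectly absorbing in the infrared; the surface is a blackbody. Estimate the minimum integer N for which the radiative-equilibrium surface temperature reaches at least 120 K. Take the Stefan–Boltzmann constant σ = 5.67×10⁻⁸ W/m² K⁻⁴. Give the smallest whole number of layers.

2

Irradiance scales as 1/d², so S = 1366 W/m² × (1/8.13)² = 20.67 W/m².
The effective emission temperature is T_e = [S(1−α)/(4σ)]^¼ = 94.09 K.
Since T_s⁴ = (N+1)T_e⁴, we need N ≥ (T_s/T_e)⁴ − 1 = 1.646.
So N ≥ 1.646; the smallest integer is N = 2.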